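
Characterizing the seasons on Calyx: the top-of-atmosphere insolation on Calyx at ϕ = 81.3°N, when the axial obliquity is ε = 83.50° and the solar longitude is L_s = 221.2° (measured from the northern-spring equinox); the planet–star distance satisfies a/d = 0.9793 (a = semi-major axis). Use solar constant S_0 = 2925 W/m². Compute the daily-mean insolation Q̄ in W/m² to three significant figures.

Solar declination: sin δ = sin ε · sin L_s = sin 83.50° × sin 221.2° = -0.65446, so δ = -40.878°.
cos h₀ = −tan(+81.3°) tan(-40.878°) = 5.6565 ≥ 1 ⇒ polar night, h₀ = 0 and Q̄ = 0.
Inverse-square distance factor (a/d)² = 0.9793² = 0.959028.

Q̄ ≈ 0.00 W/m²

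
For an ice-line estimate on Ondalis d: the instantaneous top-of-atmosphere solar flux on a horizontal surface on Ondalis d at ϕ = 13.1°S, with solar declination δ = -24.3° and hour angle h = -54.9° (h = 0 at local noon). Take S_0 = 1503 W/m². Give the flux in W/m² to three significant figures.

907 W/m²

cos θ_z = sin ϕ sin δ + cos ϕ cos δ cos h = 0.093270 + 0.510423 = 0.603693.
Flux = S_0 · cos θ_z = 1503 × 0.603693 = 907.4 W/m².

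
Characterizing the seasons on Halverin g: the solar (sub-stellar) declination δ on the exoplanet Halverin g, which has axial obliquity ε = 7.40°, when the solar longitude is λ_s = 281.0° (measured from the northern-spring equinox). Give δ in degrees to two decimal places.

δ = -7.26°

sin δ = sin ε · sin λ_s = sin 7.40° × sin 281.0° = -0.126429.
δ = arcsin(-0.126429) = -7.26°.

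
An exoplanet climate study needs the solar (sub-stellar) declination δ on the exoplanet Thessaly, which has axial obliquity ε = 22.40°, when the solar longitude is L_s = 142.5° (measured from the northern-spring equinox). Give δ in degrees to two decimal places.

sin δ = sin ε · sin L_s = sin 22.40° × sin 142.5° = 0.231981.
δ = arcsin(0.231981) = +13.41°.

δ = +13.41°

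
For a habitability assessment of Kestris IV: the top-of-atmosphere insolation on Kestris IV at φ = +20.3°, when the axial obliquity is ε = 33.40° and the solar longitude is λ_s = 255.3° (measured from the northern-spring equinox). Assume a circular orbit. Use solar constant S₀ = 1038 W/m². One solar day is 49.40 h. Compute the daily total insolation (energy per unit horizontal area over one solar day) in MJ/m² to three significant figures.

Solar declination: sin δ = sin ε · sin λ_s = sin 33.40° × sin 255.3° = -0.53246, so δ = -32.172°.
cos H₀ = −tan(+20.3°) tan(-32.172°) = 0.2327, H₀ = 1.3360 rad.
Bracket: H₀ sin φ sin δ + cos φ cos δ sin H₀ = 1.3360×0.34694×-0.53246 + 0.93789×0.84645×0.97255 = -0.246802 + 0.772085 = 0.525283.
Q̄ = (S₀/π) × [bracket] = (1038/π) × 0.525283 = 173.56 W/m².
Daily total = Q̄ × 49.40 h × 3600 s/h = 173.56 × 49.40 × 3600 / 10⁶ = 30.87 MJ/m².

30.9 MJ/m²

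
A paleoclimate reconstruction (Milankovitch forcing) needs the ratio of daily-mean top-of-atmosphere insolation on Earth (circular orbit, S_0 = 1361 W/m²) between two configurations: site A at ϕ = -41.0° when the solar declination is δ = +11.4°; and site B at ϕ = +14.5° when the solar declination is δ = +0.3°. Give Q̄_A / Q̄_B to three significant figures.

— Configuration A (ϕ=-41.0°):
cos h₀ = −tan(-41.0°) tan(+11.400°) = 0.1753, h₀ = 1.3946 rad.
Bracket: h₀ sin ϕ sin δ + cos ϕ cos δ sin h₀ = 1.3946×-0.65606×0.19766 + 0.75471×0.98027×0.98452 = -0.180847 + 0.728367 = 0.547520.
Q̄ = (S_0/π) × [bracket] = (1361/π) × 0.547520 = 237.20 W/m².
— Configuration B (ϕ=+14.5°):
cos h₀ = −tan(+14.5°) tan(+0.300°) = -0.0014, h₀ = 1.5722 rad.
Bracket: h₀ sin ϕ sin δ + cos ϕ cos δ sin h₀ = 1.5722×0.25038×0.00524 + 0.96815×0.99999×1.00000 = 0.002063 + 0.968140 = 0.970203.
Q̄ = (S_0/π) × [bracket] = (1361/π) × 0.970203 = 420.31 W/m².
Ratio Q̄_A / Q̄_B = 237.20 / 420.31 = 0.5643.

Q̄_A / Q̄_B ≈ 0.564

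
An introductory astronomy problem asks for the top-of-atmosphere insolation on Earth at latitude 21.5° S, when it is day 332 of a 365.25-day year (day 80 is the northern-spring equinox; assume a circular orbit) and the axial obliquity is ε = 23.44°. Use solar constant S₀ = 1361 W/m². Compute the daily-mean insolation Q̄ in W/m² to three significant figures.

Solar longitude: λ_s = 360° × (332 − 80)/365.25 = 248.378°.
sin δ = sin 23.44° × sin 248.378° = -0.36980, so δ = -21.703°.
cos H₀ = −tan(-21.5°) tan(-21.703°) = -0.1568, H₀ = 1.7282 rad.
Bracket: H₀ sin φ sin δ + cos φ cos δ sin H₀ = 1.7282×-0.36650×-0.36980 + 0.93042×0.92911×0.98763 = 0.234226 + 0.853769 = 1.087995.
Q̄ = (S₀/π) × [bracket] = (1361/π) × 1.087995 = 471.3 W/m².

Q̄ ≈ 471 W/m²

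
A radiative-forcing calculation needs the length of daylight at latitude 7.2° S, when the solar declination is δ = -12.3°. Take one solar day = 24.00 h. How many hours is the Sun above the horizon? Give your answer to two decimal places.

cos h₀ = −tan ϕ · tan δ = −tan(-7.2°) × tan(-12.300°) = -0.0275, so h₀ = 1.5983 rad = 91.58°.
Daylight = 2h₀/(2π) × 24.00 h = (1.5983/π) × 24.00 = 12.21 h.

12.21 h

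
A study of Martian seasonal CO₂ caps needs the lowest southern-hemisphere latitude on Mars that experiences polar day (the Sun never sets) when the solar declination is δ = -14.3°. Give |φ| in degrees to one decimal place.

Polar day requires cos H₀ = −tan φ tan δ ≤ −1, i.e. tan φ tan δ ≥ 1.
The boundary is |tan φ| · |tan δ| = 1, so |φ| = 90° − |δ| = 90° − 14.3° = 75.7° in the southern hemisphere.

|φ| = 75.7°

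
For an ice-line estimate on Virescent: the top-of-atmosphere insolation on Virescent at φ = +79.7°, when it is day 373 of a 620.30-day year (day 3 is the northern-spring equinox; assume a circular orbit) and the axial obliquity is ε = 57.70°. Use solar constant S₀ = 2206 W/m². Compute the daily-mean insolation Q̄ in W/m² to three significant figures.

Q̄ ≈ 0.00 W/m²

Solar longitude: λ_s = 360° × (373 − 3)/620.30 = 214.735°.
sin δ = sin 57.70° × sin 214.735° = -0.48161, so δ = -28.791°.
cos H₀ = −tan(+79.7°) tan(-28.791°) = 3.0239 ≥ 1 ⇒ polar night, H₀ = 0 and Q̄ = 0.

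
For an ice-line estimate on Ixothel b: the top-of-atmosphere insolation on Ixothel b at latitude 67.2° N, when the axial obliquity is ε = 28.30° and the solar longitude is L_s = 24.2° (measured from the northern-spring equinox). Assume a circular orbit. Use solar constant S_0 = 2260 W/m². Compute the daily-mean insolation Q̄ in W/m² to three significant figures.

Solar declination: sin δ = sin ε · sin L_s = sin 28.30° × sin 24.2° = 0.19434, so δ = +11.206°.
cos h₀ = −tan(+67.2°) tan(+11.206°) = -0.4713, h₀ = 2.0616 rad.
Bracket: h₀ sin ϕ sin δ + cos ϕ cos δ sin h₀ = 2.0616×0.92186×0.19434 + 0.38752×0.98093×0.88197 = 0.369344 + 0.335263 = 0.704607.
Q̄ = (S_0/π) × [bracket] = (2260/π) × 0.704607 = 506.9 W/m².

Q̄ ≈ 507 W/m²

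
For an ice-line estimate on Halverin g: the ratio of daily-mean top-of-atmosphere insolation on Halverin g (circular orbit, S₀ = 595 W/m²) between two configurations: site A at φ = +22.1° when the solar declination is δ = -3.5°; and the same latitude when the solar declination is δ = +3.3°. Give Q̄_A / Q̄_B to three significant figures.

— Configuration A (φ=+22.1°):
cos H₀ = −tan(+22.1°) tan(-3.500°) = 0.0248, H₀ = 1.5460 rad.
Bracket: H₀ sin φ sin δ + cos φ cos δ sin H₀ = 1.5460×0.37622×-0.06105 + 0.92653×0.99813×0.99969 = -0.035509 + 0.924511 = 0.889002.
Q̄ = (S₀/π) × [bracket] = (595/π) × 0.889002 = 168.37 W/m².
— Configuration B (φ=+22.1°):
cos H₀ = −tan(+22.1°) tan(+3.300°) = -0.0234, H₀ = 1.5942 rad.
Bracket: H₀ sin φ sin δ + cos φ cos δ sin H₀ = 1.5942×0.37622×0.05756 + 0.92653×0.99834×0.99973 = 0.034523 + 0.924742 = 0.959265.
Q̄ = (S₀/π) × [bracket] = (595/π) × 0.959265 = 181.68 W/m².
Ratio Q̄_A / Q̄_B = 168.37 / 181.68 = 0.9267.

Q̄_A / Q̄_B ≈ 0.927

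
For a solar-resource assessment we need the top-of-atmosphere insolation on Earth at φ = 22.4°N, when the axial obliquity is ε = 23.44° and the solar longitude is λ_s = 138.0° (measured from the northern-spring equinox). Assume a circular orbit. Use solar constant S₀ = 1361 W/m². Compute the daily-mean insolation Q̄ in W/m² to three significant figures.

Q̄ ≈ 458 W/m²

Solar declination: sin δ = sin ε · sin λ_s = sin 23.44° × sin 138.0° = 0.26617, so δ = +15.437°.
cos H₀ = −tan(+22.4°) tan(+15.437°) = -0.1138, H₀ = 1.6849 rad.
Bracket: H₀ sin φ sin δ + cos φ cos δ sin H₀ = 1.6849×0.38107×0.26617 + 0.92455×0.96393×0.99350 = 0.170898 + 0.885409 = 1.056307.
Q̄ = (S₀/π) × [bracket] = (1361/π) × 1.056307 = 457.6 W/m².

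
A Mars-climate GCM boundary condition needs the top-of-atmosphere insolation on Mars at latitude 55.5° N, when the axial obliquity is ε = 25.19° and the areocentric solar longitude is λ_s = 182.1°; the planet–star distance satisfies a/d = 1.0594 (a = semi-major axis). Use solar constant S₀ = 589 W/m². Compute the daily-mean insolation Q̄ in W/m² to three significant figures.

Q̄ ≈ 115 W/m²

sin δ = sin 25.19° × sin 182.1° = -0.01560, so δ = -0.894°.
cos H₀ = −tan(+55.5°) tan(-0.894°) = 0.0227, H₀ = 1.5481 rad.
Bracket: H₀ sin φ sin δ + cos φ cos δ sin H₀ = 1.5481×0.82413×-0.01560 + 0.56641×0.99988×0.99974 = -0.019903 + 0.566195 = 0.546292.
Inverse-square distance factor (a/d)² = 1.0594² = 1.122328.
Q̄ = (S₀/π) × 1.122328 × [bracket] = (589/π) × 1.122328 × 0.546292 = 115.0 W/m².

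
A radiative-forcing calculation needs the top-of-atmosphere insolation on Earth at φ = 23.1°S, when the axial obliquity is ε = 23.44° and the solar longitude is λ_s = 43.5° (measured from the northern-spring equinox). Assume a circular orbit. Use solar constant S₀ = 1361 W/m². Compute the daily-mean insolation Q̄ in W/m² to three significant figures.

Q̄ ≈ 313 W/m²

Solar declination: sin δ = sin ε · sin λ_s = sin 23.44° × sin 43.5° = 0.27382, so δ = +15.892°.
cos H₀ = −tan(-23.1°) tan(+15.892°) = 0.1214, H₀ = 1.4491 rad.
Bracket: H₀ sin φ sin δ + cos φ cos δ sin H₀ = 1.4491×-0.39234×0.27382 + 0.91982×0.96178×0.99260 = -0.155678 + 0.878118 = 0.722440.
Q̄ = (S₀/π) × [bracket] = (1361/π) × 0.722440 = 313.0 W/m².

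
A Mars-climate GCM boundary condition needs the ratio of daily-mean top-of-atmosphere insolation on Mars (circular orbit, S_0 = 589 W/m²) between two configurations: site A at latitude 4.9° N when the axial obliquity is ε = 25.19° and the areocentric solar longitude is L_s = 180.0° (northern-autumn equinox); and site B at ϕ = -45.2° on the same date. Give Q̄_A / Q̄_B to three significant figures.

Q̄_A / Q̄_B ≈ 1.41

— Configuration A (ϕ=+4.9°):
sin δ = sin 25.19° × sin 180.0° = 0.00000, so δ = +0.000°.
cos h₀ = −tan(+4.9°) tan(+0.000°) = -0.0000, h₀ = 1.5708 rad.
Bracket: h₀ sin ϕ sin δ + cos ϕ cos δ sin h₀ = 1.5708×0.08542×0.00000 + 0.99635×1.00000×1.00000 = 0.000000 + 0.996350 = 0.996350.
Q̄ = (S_0/π) × [bracket] = (589/π) × 0.996350 = 186.80 W/m².
— Configuration B (ϕ=-45.2°):
cos h₀ = −tan(-45.2°) tan(+0.000°) = 0.0000, h₀ = 1.5708 rad.
Bracket: h₀ sin ϕ sin δ + cos ϕ cos δ sin h₀ = 1.5708×-0.70957×0.00000 + 0.70463×1.00000×1.00000 = -0.000000 + 0.704630 = 0.704630.
Q̄ = (S_0/π) × [bracket] = (589/π) × 0.704630 = 132.11 W/m².
Ratio Q̄_A / Q̄_B = 186.80 / 132.11 = 1.414.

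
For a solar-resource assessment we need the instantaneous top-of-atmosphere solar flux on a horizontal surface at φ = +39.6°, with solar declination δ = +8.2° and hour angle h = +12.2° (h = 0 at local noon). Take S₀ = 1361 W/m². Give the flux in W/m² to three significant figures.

1.14e+03 W/m²

cos θ_z = sin φ sin δ + cos φ cos δ cos h = 0.090915 + 0.745412 = 0.836327.
Flux = S₀ · cos θ_z = 1361 × 0.836327 = 1138 W/m².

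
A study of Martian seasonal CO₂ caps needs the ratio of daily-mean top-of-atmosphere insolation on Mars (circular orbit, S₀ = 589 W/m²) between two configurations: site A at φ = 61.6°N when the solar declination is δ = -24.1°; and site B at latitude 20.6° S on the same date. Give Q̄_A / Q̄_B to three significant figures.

Q̄_A / Q̄_B ≈ 0.0271

— Configuration A (φ=+61.6°):
cos H₀ = −tan(+61.6°) tan(-24.100°) = 0.8273, H₀ = 0.5965 rad.
Bracket: H₀ sin φ sin δ + cos φ cos δ sin H₀ = 0.5965×0.87965×-0.40833 + 0.47562×0.91283×0.56175 = -0.214255 + 0.243889 = 0.029634.
Q̄ = (S₀/π) × [bracket] = (589/π) × 0.029634 = 5.5559 W/m².
— Configuration B (φ=-20.6°):
cos H₀ = −tan(-20.6°) tan(-24.100°) = -0.1681, H₀ = 1.7397 rad.
Bracket: H₀ sin φ sin δ + cos φ cos δ sin H₀ = 1.7397×-0.35184×-0.40833 + 0.93606×0.91283×0.98576 = 0.249937 + 0.842296 = 1.092233.
Q̄ = (S₀/π) × [bracket] = (589/π) × 1.092233 = 204.78 W/m².
Ratio Q̄_A / Q̄_B = 5.5559 / 204.78 = 0.02713.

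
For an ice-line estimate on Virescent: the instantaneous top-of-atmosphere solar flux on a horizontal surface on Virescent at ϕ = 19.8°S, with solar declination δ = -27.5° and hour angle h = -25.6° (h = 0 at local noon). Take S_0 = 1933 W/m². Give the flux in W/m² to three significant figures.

1.76e+03 W/m²

cos θ_z = sin ϕ sin δ + cos ϕ cos δ cos h = 0.156412 + 0.752644 = 0.909056.
Flux = S_0 · cos θ_z = 1933 × 0.909056 = 1757 W/m².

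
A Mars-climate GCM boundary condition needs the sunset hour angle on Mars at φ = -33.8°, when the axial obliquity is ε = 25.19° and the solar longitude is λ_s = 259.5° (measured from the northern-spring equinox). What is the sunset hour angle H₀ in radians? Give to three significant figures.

Solar declination: sin δ = sin ε · sin λ_s = sin 25.19° × sin 259.5° = -0.41849, so δ = -24.740°.
cos H₀ = −tan φ · tan δ = −tan(-33.8°) × tan(-24.740°) = -0.3085, so H₀ = 1.8844 rad = 107.97°.

H₀ = 1.88 rad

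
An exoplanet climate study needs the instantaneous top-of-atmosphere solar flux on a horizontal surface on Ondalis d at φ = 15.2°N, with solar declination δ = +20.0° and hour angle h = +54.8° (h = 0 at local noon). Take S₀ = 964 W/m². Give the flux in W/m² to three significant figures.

cos θ_z = sin φ sin δ + cos φ cos δ cos h = 0.089674 + 0.522720 = 0.612394.
Flux = S₀ · cos θ_z = 964 × 0.612394 = 590.3 W/m².

590 W/m²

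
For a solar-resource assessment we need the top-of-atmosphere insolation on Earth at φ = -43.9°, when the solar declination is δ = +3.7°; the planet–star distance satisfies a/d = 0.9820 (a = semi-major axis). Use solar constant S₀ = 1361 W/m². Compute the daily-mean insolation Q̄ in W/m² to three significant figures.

cos H₀ = −tan(-43.9°) tan(+3.700°) = 0.0622, H₀ = 1.5085 rad.
Bracket: H₀ sin φ sin δ + cos φ cos δ sin H₀ = 1.5085×-0.69340×0.06453 + 0.72055×0.99792×0.99806 = -0.067498 + 0.717656 = 0.650158.
Inverse-square distance factor (a/d)² = 0.9820² = 0.964324.
Q̄ = (S₀/π) × 0.964324 × [bracket] = (1361/π) × 0.964324 × 0.650158 = 271.6 W/m².

Q̄ ≈ 272 W/m²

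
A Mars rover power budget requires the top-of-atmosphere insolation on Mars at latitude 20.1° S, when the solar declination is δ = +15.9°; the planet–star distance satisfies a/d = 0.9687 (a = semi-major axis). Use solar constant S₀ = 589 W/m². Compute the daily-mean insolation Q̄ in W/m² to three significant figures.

Q̄ ≈ 134 W/m²

cos H₀ = −tan(-20.1°) tan(+15.900°) = 0.1042, H₀ = 1.4664 rad.
Bracket: H₀ sin φ sin δ + cos φ cos δ sin H₀ = 1.4664×-0.34366×0.27396 + 0.93909×0.96174×0.99455 = -0.138060 + 0.898238 = 0.760178.
Inverse-square distance factor (a/d)² = 0.9687² = 0.938380.
Q̄ = (S₀/π) × 0.938380 × [bracket] = (589/π) × 0.938380 × 0.760178 = 133.7 W/m².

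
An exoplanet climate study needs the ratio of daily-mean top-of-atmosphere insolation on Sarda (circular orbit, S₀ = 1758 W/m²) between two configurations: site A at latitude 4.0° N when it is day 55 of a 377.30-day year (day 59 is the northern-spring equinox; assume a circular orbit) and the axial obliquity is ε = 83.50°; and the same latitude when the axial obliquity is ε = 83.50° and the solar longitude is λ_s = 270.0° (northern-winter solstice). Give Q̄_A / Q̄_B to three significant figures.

— Configuration A (φ=+4.0°):
Solar longitude: λ_s = 360° × (55 − 59)/377.30 = -3.817°, i.e. -3.817° + 360° = 356.183°.
sin δ = sin 83.50° × sin 356.183° = -0.06613, so δ = -3.792°.
cos H₀ = −tan(+4.0°) tan(-3.792°) = 0.0046, H₀ = 1.5662 rad.
Bracket: H₀ sin φ sin δ + cos φ cos δ sin H₀ = 1.5662×0.06976×-0.06613 + 0.99756×0.99781×0.99999 = -0.007225 + 0.995365 = 0.988140.
Q̄ = (S₀/π) × [bracket] = (1758/π) × 0.988140 = 552.95 W/m².
— Configuration B (φ=+4.0°):
Solar declination: sin δ = sin ε · sin λ_s = sin 83.50° × sin 270.0° = -0.99357, so δ = -83.500°.
cos H₀ = −tan(+4.0°) tan(-83.500°) = 0.6137, H₀ = 0.9100 rad.
Bracket: H₀ sin φ sin δ + cos φ cos δ sin H₀ = 0.9100×0.06976×-0.99357 + 0.99756×0.11320×0.78951 = -0.063073 + 0.089154 = 0.026081.
Q̄ = (S₀/π) × [bracket] = (1758/π) × 0.026081 = 14.595 W/m².
Ratio Q̄_A / Q̄_B = 552.95 / 14.595 = 37.89.

Q̄_A / Q̄_B ≈ 37.9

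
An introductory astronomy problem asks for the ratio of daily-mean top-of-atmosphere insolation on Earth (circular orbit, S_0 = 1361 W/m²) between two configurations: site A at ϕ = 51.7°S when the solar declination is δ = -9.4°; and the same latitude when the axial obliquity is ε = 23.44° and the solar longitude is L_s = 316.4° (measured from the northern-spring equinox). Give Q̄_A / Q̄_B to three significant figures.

Q̄_A / Q̄_B ≈ 0.849

— Configuration A (ϕ=-51.7°):
cos h₀ = −tan(-51.7°) tan(-9.400°) = -0.2096, h₀ = 1.7820 rad.
Bracket: h₀ sin ϕ sin δ + cos ϕ cos δ sin h₀ = 1.7820×-0.78478×-0.16333 + 0.61978×0.98657×0.97778 = 0.228413 + 0.597870 = 0.826283.
Q̄ = (S_0/π) × [bracket] = (1361/π) × 0.826283 = 357.96 W/m².
— Configuration B (ϕ=-51.7°):
Solar declination: sin δ = sin ε · sin L_s = sin 23.44° × sin 316.4° = -0.27432, so δ = -15.922°.
cos h₀ = −tan(-51.7°) tan(-15.922°) = -0.3612, h₀ = 1.9404 rad.
Bracket: h₀ sin ϕ sin δ + cos ϕ cos δ sin h₀ = 1.9404×-0.78478×-0.27432 + 0.61978×0.96164×0.93248 = 0.417731 + 0.555763 = 0.973494.
Q̄ = (S_0/π) × [bracket] = (1361/π) × 0.973494 = 421.74 W/m².
Ratio Q̄_A / Q̄_B = 357.96 / 421.74 = 0.8488.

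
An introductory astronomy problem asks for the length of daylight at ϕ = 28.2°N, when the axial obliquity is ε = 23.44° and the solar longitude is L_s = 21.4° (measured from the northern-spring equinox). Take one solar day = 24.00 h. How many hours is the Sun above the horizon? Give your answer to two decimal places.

Solar declination: sin δ = sin ε · sin L_s = sin 23.44° × sin 21.4° = 0.14514, so δ = +8.346°.
cos h₀ = −tan ϕ · tan δ = −tan(+28.2°) × tan(+8.346°) = -0.0787, so h₀ = 1.6495 rad = 94.51°.
Daylight = 2h₀/(2π) × 24.00 h = (1.6495/π) × 24.00 = 12.60 h.

12.60 h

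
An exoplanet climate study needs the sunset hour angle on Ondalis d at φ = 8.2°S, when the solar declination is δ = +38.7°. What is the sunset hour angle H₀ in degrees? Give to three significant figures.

cos H₀ = −tan φ · tan δ = −tan(-8.2°) × tan(+38.700°) = 0.1154, so H₀ = 1.4551 rad = 83.37°.

H₀ = 83.4°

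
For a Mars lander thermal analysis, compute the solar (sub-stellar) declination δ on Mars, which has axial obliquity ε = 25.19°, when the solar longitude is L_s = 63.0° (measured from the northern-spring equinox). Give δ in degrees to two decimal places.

sin δ = sin ε · sin L_s = sin 25.19° × sin 63.0° = 0.379231.
δ = arcsin(0.379231) = +22.29°.

δ = +22.29°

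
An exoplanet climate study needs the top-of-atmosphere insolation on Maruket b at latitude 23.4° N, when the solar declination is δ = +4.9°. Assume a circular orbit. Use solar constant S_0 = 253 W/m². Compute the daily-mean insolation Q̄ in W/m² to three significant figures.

Q̄ ≈ 78.0 W/m²

cos h₀ = −tan(+23.4°) tan(+4.900°) = -0.0371, h₀ = 1.6079 rad.
Bracket: h₀ sin ϕ sin δ + cos ϕ cos δ sin h₀ = 1.6079×0.39715×0.08542 + 0.91775×0.99635×0.99931 = 0.054547 + 0.913769 = 0.968316.
Q̄ = (S_0/π) × [bracket] = (253/π) × 0.968316 = 77.98 W/m².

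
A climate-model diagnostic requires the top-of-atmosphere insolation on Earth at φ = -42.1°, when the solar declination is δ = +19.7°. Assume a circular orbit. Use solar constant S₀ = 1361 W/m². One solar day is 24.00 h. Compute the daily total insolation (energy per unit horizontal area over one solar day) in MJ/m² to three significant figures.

cos H₀ = −tan(-42.1°) tan(+19.700°) = 0.3235, H₀ = 1.2413 rad.
Bracket: H₀ sin φ sin δ + cos φ cos δ sin H₀ = 1.2413×-0.67043×0.33710 + 0.74198×0.94147×0.94622 = -0.280536 + 0.660984 = 0.380448.
Q̄ = (S₀/π) × [bracket] = (1361/π) × 0.380448 = 164.82 W/m².
Daily total = Q̄ × 24.00 h × 3600 s/h = 164.82 × 24.00 × 3600 / 10⁶ = 14.24 MJ/m².

14.2 MJ/m²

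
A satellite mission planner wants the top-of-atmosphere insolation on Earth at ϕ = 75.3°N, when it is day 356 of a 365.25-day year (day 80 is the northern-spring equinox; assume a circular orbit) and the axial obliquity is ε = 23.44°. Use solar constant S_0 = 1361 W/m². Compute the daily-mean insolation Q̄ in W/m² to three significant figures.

Solar longitude: L_s = 360° × (356 − 80)/365.25 = 272.033°.
sin δ = sin 23.44° × sin 272.033° = -0.39754, so δ = -23.424°.
cos h₀ = −tan(+75.3°) tan(-23.424°) = 1.6514 ≥ 1 ⇒ polar night, h₀ = 0 and Q̄ = 0.

Q̄ ≈ 0.00 W/m²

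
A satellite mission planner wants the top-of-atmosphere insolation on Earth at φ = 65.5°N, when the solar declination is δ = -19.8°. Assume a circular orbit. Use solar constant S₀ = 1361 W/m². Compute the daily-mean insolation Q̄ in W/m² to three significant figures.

Q̄ ≈ 15.5 W/m²

cos H₀ = −tan(+65.5°) tan(-19.800°) = 0.7900, H₀ = 0.6600 rad.
Bracket: H₀ sin φ sin δ + cos φ cos δ sin H₀ = 0.6600×0.90996×-0.33874 + 0.41469×0.94088×0.61311 = -0.203438 + 0.239219 = 0.035781.
Q̄ = (S₀/π) × [bracket] = (1361/π) × 0.035781 = 15.50 W/m².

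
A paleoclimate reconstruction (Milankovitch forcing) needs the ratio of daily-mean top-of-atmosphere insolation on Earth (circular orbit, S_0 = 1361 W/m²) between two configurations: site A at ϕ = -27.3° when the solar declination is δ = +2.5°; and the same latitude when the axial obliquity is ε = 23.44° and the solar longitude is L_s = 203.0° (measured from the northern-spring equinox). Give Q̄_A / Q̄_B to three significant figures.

— Configuration A (ϕ=-27.3°):
cos h₀ = −tan(-27.3°) tan(+2.500°) = 0.0225, h₀ = 1.5483 rad.
Bracket: h₀ sin ϕ sin δ + cos ϕ cos δ sin h₀ = 1.5483×-0.45865×0.04362 + 0.88862×0.99905×0.99975 = -0.030976 + 0.887554 = 0.856578.
Q̄ = (S_0/π) × [bracket] = (1361/π) × 0.856578 = 371.09 W/m².
— Configuration B (ϕ=-27.3°):
Solar declination: sin δ = sin ε · sin L_s = sin 23.44° × sin 203.0° = -0.15543, so δ = -8.942°.
cos h₀ = −tan(-27.3°) tan(-8.942°) = -0.0812, h₀ = 1.6521 rad.
Bracket: h₀ sin ϕ sin δ + cos ϕ cos δ sin h₀ = 1.6521×-0.45865×-0.15543 + 0.88862×0.98785×0.99670 = 0.117775 + 0.874926 = 0.992701.
Q̄ = (S_0/π) × [bracket] = (1361/π) × 0.992701 = 430.06 W/m².
Ratio Q̄_A / Q̄_B = 371.09 / 430.06 = 0.8629.

Q̄_A / Q̄_B ≈ 0.863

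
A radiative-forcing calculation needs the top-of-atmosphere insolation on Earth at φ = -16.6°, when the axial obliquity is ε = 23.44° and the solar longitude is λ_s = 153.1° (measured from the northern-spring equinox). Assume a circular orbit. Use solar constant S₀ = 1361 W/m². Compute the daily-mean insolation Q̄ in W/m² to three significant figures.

Q̄ ≈ 374 W/m²

Solar declination: sin δ = sin ε · sin λ_s = sin 23.44° × sin 153.1° = 0.17997, so δ = +10.368°.
cos H₀ = −tan(-16.6°) tan(+10.368°) = 0.0545, H₀ = 1.5162 rad.
Bracket: H₀ sin φ sin δ + cos φ cos δ sin H₀ = 1.5162×-0.28569×0.17997 + 0.95832×0.98367×0.99851 = -0.077956 + 0.941266 = 0.863310.
Q̄ = (S₀/π) × [bracket] = (1361/π) × 0.863310 = 374.0 W/m².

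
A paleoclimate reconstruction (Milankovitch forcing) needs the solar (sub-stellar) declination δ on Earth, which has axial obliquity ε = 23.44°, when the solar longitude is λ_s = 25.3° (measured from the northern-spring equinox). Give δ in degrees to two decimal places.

δ = +9.79°

sin δ = sin ε · sin λ_s = sin 23.44° × sin 25.3° = 0.169998.
δ = arcsin(0.169998) = +9.79°.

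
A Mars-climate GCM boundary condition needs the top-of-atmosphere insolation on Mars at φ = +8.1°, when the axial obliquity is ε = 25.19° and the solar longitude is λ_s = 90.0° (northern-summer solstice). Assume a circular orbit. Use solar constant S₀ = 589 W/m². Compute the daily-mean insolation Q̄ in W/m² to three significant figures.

Solar declination: sin δ = sin ε · sin λ_s = sin 25.19° × sin 90.0° = 0.42562, so δ = +25.190°.
cos H₀ = −tan(+8.1°) tan(+25.190°) = -0.0669, H₀ = 1.6378 rad.
Bracket: H₀ sin φ sin δ + cos φ cos δ sin H₀ = 1.6378×0.14090×0.42562 + 0.99002×0.90490×0.99776 = 0.098219 + 0.893862 = 0.992081.
Q̄ = (S₀/π) × [bracket] = (589/π) × 0.992081 = 186.0 W/m².

Q̄ ≈ 186 W/m²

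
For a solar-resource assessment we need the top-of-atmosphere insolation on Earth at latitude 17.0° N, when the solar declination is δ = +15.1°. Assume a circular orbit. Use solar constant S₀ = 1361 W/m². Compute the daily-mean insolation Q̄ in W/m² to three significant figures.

cos H₀ = −tan(+17.0°) tan(+15.100°) = -0.0825, H₀ = 1.6534 rad.
Bracket: H₀ sin φ sin δ + cos φ cos δ sin H₀ = 1.6534×0.29237×0.26050 + 0.95630×0.96547×0.99659 = 0.125927 + 0.920131 = 1.046058.
Q̄ = (S₀/π) × [bracket] = (1361/π) × 1.046058 = 453.2 W/m².

Q̄ ≈ 453 W/m²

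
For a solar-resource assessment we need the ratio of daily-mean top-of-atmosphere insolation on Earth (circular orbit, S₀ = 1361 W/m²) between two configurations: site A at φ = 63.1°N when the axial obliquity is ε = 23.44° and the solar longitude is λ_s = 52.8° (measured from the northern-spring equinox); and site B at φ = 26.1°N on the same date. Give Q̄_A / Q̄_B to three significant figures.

— Configuration A (φ=+63.1°):
Solar declination: sin δ = sin ε · sin λ_s = sin 23.44° × sin 52.8° = 0.31685, so δ = +18.473°.
cos H₀ = −tan(+63.1°) tan(+18.473°) = -0.6585, H₀ = 2.2896 rad.
Bracket: H₀ sin φ sin δ + cos φ cos δ sin H₀ = 2.2896×0.89180×0.31685 + 0.45243×0.94848×0.75260 = 0.646965 + 0.322956 = 0.969921.
Q̄ = (S₀/π) × [bracket] = (1361/π) × 0.969921 = 420.19 W/m².
— Configuration B (φ=+26.1°):
cos H₀ = −tan(+26.1°) tan(+18.473°) = -0.1637, H₀ = 1.7352 rad.
Bracket: H₀ sin φ sin δ + cos φ cos δ sin H₀ = 1.7352×0.43994×0.31685 + 0.89803×0.94848×0.98652 = 0.241878 + 0.840282 = 1.082160.
Q̄ = (S₀/π) × [bracket] = (1361/π) × 1.082160 = 468.81 W/m².
Ratio Q̄_A / Q̄_B = 420.19 / 468.81 = 0.8963.

Q̄_A / Q̄_B ≈ 0.896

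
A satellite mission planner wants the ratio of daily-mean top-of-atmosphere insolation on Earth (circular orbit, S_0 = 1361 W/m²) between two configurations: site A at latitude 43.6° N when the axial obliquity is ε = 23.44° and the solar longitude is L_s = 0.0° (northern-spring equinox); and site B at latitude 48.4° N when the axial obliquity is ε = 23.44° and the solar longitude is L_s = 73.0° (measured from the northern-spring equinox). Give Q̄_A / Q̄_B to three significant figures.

Q̄_A / Q̄_B ≈ 0.642

— Configuration A (ϕ=+43.6°):
Solar declination: sin δ = sin ε · sin L_s = sin 23.44° × sin 0.0° = 0.00000, so δ = +0.000°.
cos h₀ = −tan(+43.6°) tan(+0.000°) = -0.0000, h₀ = 1.5708 rad.
Bracket: h₀ sin ϕ sin δ + cos ϕ cos δ sin h₀ = 1.5708×0.68962×0.00000 + 0.72417×1.00000×1.00000 = 0.000000 + 0.724170 = 0.724170.
Q̄ = (S_0/π) × [bracket] = (1361/π) × 0.724170 = 313.72 W/m².
— Configuration B (ϕ=+48.4°):
Solar declination: sin δ = sin ε · sin L_s = sin 23.44° × sin 73.0° = 0.38041, so δ = +22.359°.
cos h₀ = −tan(+48.4°) tan(+22.359°) = -0.4633, h₀ = 2.0525 rad.
Bracket: h₀ sin ϕ sin δ + cos ϕ cos δ sin h₀ = 2.0525×0.74780×0.38041 + 0.66393×0.92482×0.88620 = 0.583876 + 0.544141 = 1.128017.
Q̄ = (S_0/π) × [bracket] = (1361/π) × 1.128017 = 488.68 W/m².
Ratio Q̄_A / Q̄_B = 313.72 / 488.68 = 0.6420.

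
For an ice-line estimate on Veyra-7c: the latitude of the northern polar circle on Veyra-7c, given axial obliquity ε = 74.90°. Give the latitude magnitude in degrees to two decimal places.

The polar circle is the lowest latitude that experiences at least one full rotation of continuous daylight at the northern-summer solstice; it lies at |φ| = 90° − ε = 90° − 74.90° = 15.10°.

15.10°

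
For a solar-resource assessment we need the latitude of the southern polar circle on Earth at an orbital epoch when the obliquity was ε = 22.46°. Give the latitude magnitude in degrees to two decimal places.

The polar circle is the lowest latitude that experiences at least one full rotation of continuous darkness at the northern-summer solstice; it lies at |ϕ| = 90° − ε = 90° − 22.46° = 67.54°.

67.54°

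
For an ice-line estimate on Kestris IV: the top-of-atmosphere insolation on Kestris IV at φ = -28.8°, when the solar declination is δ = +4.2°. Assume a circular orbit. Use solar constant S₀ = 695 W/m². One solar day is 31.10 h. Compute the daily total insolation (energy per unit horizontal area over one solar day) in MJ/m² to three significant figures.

20.3 MJ/m²

cos H₀ = −tan(-28.8°) tan(+4.200°) = 0.0404, H₀ = 1.5304 rad.
Bracket: H₀ sin φ sin δ + cos φ cos δ sin H₀ = 1.5304×-0.48175×0.07324 + 0.87631×0.99731×0.99918 = -0.053998 + 0.873236 = 0.819238.
Q̄ = (S₀/π) × [bracket] = (695/π) × 0.819238 = 181.24 W/m².
Daily total = Q̄ × 31.10 h × 3600 s/h = 181.24 × 31.10 × 3600 / 10⁶ = 20.29 MJ/m².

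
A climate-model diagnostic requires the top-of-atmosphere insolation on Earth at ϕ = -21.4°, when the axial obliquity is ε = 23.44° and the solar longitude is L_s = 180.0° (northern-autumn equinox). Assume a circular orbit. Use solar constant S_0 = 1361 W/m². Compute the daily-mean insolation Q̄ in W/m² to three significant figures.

Solar declination: sin δ = sin ε · sin L_s = sin 23.44° × sin 180.0° = 0.00000, so δ = +0.000°.
cos h₀ = −tan(-21.4°) tan(+0.000°) = 0.0000, h₀ = 1.5708 rad.
Bracket: h₀ sin ϕ sin δ + cos ϕ cos δ sin h₀ = 1.5708×-0.36488×0.00000 + 0.93106×1.00000×1.00000 = -0.000000 + 0.931060 = 0.931060.
Q̄ = (S_0/π) × [bracket] = (1361/π) × 0.931060 = 403.4 W/m².

Q̄ ≈ 403 W/m²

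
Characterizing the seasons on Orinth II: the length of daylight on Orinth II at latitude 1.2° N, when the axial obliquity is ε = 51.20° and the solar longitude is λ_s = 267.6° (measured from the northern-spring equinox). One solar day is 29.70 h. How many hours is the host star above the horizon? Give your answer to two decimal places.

Solar declination: sin δ = sin ε · sin λ_s = sin 51.20° × sin 267.6° = -0.77865, so δ = -51.138°.
cos H₀ = −tan φ · tan δ = −tan(+1.2°) × tan(-51.138°) = 0.0260, so H₀ = 1.5448 rad = 88.51°.
Daylight = 2H₀/(2π) × 29.70 h = (1.5448/π) × 29.70 = 14.60 h.

14.60 h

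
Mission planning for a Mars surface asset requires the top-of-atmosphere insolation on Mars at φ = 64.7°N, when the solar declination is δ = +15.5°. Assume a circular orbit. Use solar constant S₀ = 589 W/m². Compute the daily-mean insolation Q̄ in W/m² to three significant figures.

cos H₀ = −tan(+64.7°) tan(+15.500°) = -0.5867, H₀ = 2.1978 rad.
Bracket: H₀ sin φ sin δ + cos φ cos δ sin H₀ = 2.1978×0.90408×0.26724 + 0.42736×0.96363×0.80982 = 0.531002 + 0.333498 = 0.864500.
Q̄ = (S₀/π) × [bracket] = (589/π) × 0.864500 = 162.1 W/m².

Q̄ ≈ 162 W/m²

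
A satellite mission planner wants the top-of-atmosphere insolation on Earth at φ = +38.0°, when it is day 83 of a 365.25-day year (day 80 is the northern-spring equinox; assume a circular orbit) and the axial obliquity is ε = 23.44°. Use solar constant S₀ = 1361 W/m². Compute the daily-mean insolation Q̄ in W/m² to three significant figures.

Q̄ ≈ 350 W/m²

Solar longitude: λ_s = 360° × (83 − 80)/365.25 = 2.957°.
sin δ = sin 23.44° × sin 2.957° = 0.02052, so δ = +1.176°.
cos H₀ = −tan(+38.0°) tan(+1.176°) = -0.0160, H₀ = 1.5868 rad.
Bracket: H₀ sin φ sin δ + cos φ cos δ sin H₀ = 1.5868×0.61566×0.02052 + 0.78801×0.99979×0.99987 = 0.020047 + 0.787742 = 0.807789.
Q̄ = (S₀/π) × [bracket] = (1361/π) × 0.807789 = 350.0 W/m².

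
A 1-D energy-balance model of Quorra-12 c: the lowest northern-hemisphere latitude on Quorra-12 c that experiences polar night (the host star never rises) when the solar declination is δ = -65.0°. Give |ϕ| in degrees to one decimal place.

|ϕ| = 25.0°

Polar night requires cos h₀ = −tan ϕ tan δ ≥ 1, i.e. tan ϕ tan δ ≤ −1.
The boundary is |tan ϕ| · |tan δ| = 1, so |ϕ| = 90° − |δ| = 90° − 65.0° = 25.0° in the northern hemisphere.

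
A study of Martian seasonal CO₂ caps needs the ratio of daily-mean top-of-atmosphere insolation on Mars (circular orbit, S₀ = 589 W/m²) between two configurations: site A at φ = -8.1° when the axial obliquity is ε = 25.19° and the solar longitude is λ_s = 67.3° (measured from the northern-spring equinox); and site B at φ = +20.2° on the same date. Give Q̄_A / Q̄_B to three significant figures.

Q̄_A / Q̄_B ≈ 0.759

— Configuration A (φ=-8.1°):
Solar declination: sin δ = sin ε · sin λ_s = sin 25.19° × sin 67.3° = 0.39265, so δ = +23.120°.
cos H₀ = −tan(-8.1°) tan(+23.120°) = 0.0608, H₀ = 1.5100 rad.
Bracket: H₀ sin φ sin δ + cos φ cos δ sin H₀ = 1.5100×-0.14090×0.39265 + 0.99002×0.91969×0.99815 = -0.083540 + 0.908827 = 0.825287.
Q̄ = (S₀/π) × [bracket] = (589/π) × 0.825287 = 154.73 W/m².
— Configuration B (φ=+20.2°):
cos H₀ = −tan(+20.2°) tan(+23.120°) = -0.1571, H₀ = 1.7285 rad.
Bracket: H₀ sin φ sin δ + cos φ cos δ sin H₀ = 1.7285×0.34530×0.39265 + 0.93849×0.91969×0.98759 = 0.234354 + 0.852409 = 1.086763.
Q̄ = (S₀/π) × [bracket] = (589/π) × 1.086763 = 203.75 W/m².
Ratio Q̄_A / Q̄_B = 154.73 / 203.75 = 0.7594.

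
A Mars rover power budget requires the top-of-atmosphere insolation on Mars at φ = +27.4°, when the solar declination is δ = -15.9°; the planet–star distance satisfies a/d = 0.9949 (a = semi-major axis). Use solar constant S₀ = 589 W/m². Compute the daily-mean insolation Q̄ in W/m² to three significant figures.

Q̄ ≈ 123 W/m²

cos H₀ = −tan(+27.4°) tan(-15.900°) = 0.1477, H₀ = 1.4226 rad.
Bracket: H₀ sin φ sin δ + cos φ cos δ sin H₀ = 1.4226×0.46020×-0.27396 + 0.88782×0.96174×0.98904 = -0.179356 + 0.844494 = 0.665138.
Inverse-square distance factor (a/d)² = 0.9949² = 0.989826.
Q̄ = (S₀/π) × 0.989826 × [bracket] = (589/π) × 0.989826 × 0.665138 = 123.4 W/m².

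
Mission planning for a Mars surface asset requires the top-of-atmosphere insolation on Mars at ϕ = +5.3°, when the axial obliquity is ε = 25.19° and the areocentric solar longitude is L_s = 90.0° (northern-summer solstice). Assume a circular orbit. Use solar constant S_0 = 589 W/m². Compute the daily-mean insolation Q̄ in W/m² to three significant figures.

Q̄ ≈ 181 W/m²

sin δ = sin 25.19° × sin 90.0° = 0.42562, so δ = +25.190°.
cos h₀ = −tan(+5.3°) tan(+25.190°) = -0.0436, h₀ = 1.6144 rad.
Bracket: h₀ sin ϕ sin δ + cos ϕ cos δ sin h₀ = 1.6144×0.09237×0.42562 + 0.99572×0.90490×0.99905 = 0.063469 + 0.900171 = 0.963640.
Q̄ = (S_0/π) × [bracket] = (589/π) × 0.963640 = 180.7 W/m².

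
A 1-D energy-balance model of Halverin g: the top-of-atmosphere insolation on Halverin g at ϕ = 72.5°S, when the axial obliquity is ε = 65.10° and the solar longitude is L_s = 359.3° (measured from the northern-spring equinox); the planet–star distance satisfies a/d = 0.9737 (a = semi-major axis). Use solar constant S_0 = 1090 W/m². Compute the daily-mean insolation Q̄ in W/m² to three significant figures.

Solar declination: sin δ = sin ε · sin L_s = sin 65.10° × sin 359.3° = -0.01108, so δ = -0.635°.
cos h₀ = −tan(-72.5°) tan(-0.635°) = -0.0351, h₀ = 1.6060 rad.
Bracket: h₀ sin ϕ sin δ + cos ϕ cos δ sin h₀ = 1.6060×-0.95372×-0.01108 + 0.30071×0.99994×0.99938 = 0.016971 + 0.300506 = 0.317477.
Inverse-square distance factor (a/d)² = 0.9737² = 0.948092.
Q̄ = (S_0/π) × 0.948092 × [bracket] = (1090/π) × 0.948092 × 0.317477 = 104.4 W/m².

Q̄ ≈ 104 W/m²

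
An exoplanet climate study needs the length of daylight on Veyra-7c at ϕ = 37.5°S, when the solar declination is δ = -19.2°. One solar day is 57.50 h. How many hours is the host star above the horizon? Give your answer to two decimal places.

cos h₀ = −tan ϕ · tan δ = −tan(-37.5°) × tan(-19.200°) = -0.2672, so h₀ = 1.8413 rad = 105.50°.
Daylight = 2h₀/(2π) × 57.50 h = (1.8413/π) × 57.50 = 33.70 h.

33.70 h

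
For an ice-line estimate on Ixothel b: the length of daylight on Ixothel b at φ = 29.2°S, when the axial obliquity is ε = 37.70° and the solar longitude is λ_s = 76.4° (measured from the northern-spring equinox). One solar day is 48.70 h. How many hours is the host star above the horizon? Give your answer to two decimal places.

Solar declination: sin δ = sin ε · sin λ_s = sin 37.70° × sin 76.4° = 0.59438, so δ = +36.468°.
cos H₀ = −tan φ · tan δ = −tan(-29.2°) × tan(+36.468°) = 0.4131, so H₀ = 1.1450 rad = 65.60°.
Daylight = 2H₀/(2π) × 48.70 h = (1.1450/π) × 48.70 = 17.75 h.

17.75 h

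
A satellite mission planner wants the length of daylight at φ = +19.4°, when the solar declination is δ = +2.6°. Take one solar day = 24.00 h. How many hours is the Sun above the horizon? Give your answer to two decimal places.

12.12 h

cos H₀ = −tan φ · tan δ = −tan(+19.4°) × tan(+2.600°) = -0.0160, so H₀ = 1.5868 rad = 90.92°.
Daylight = 2H₀/(2π) × 24.00 h = (1.5868/π) × 24.00 = 12.12 h.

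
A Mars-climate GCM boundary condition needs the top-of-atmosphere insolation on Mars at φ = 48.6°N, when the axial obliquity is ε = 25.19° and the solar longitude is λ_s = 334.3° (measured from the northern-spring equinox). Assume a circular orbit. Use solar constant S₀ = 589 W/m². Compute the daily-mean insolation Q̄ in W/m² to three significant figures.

Q̄ ≈ 83.9 W/m²

Solar declination: sin δ = sin ε · sin λ_s = sin 25.19° × sin 334.3° = -0.18457, so δ = -10.636°.
cos H₀ = −tan(+48.6°) tan(-10.636°) = 0.2130, H₀ = 1.3561 rad.
Bracket: H₀ sin φ sin δ + cos φ cos δ sin H₀ = 1.3561×0.75011×-0.18457 + 0.66131×0.98282×0.97705 = -0.187749 + 0.635032 = 0.447283.
Q̄ = (S₀/π) × [bracket] = (589/π) × 0.447283 = 83.86 W/m².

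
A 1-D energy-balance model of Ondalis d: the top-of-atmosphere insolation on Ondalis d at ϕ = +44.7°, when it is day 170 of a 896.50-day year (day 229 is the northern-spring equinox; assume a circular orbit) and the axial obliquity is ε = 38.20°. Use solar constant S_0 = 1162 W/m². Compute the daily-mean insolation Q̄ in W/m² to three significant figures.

Q̄ ≈ 161 W/m²

Solar longitude: L_s = 360° × (170 − 229)/896.50 = -23.692°, i.e. -23.692° + 360° = 336.308°.
sin δ = sin 38.20° × sin 336.308° = -0.24849, so δ = -14.388°.
cos h₀ = −tan(+44.7°) tan(-14.388°) = 0.2539, h₀ = 1.3141 rad.
Bracket: h₀ sin ϕ sin δ + cos ϕ cos δ sin h₀ = 1.3141×0.70339×-0.24849 + 0.71080×0.96863×0.96724 = -0.229685 + 0.665947 = 0.436262.
Q̄ = (S_0/π) × [bracket] = (1162/π) × 0.436262 = 161.4 W/m².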